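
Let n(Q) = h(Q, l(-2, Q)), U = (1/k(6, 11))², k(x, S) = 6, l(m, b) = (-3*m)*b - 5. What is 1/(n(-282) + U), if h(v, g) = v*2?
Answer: -36/20303 ≈ -0.0017731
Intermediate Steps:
l(m, b) = -5 - 3*b*m (l(m, b) = -3*b*m - 5 = -5 - 3*b*m)
U = 1/36 (U = (1/6)² = (⅙)² = 1/36 ≈ 0.027778)
h(v, g) = 2*v
n(Q) = 2*Q
1/(n(-282) + U) = 1/(2*(-282) + 1/36) = 1/(-564 + 1/36) = 1/(-20303/36) = -36/20303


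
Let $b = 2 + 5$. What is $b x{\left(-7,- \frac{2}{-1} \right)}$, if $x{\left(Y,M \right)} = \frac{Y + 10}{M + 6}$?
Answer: $\frac{21}{8} \approx 2.625$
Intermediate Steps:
$x{\left(Y,M \right)} = \frac{10 + Y}{6 + M}$
$b = 7$
$b x{\left(-7,- \frac{2}{-1} \right)} = 7 \frac{10 - 7}{6 - \frac{2}{-1}} = 7 \frac{1}{6 - -2} \cdot 3 = 7 \frac{1}{6 + 2} \cdot 3 = 7 \cdot \frac{1}{8} \cdot 3 = 7 \cdot \frac{3}{8} = \frac{21}{8}$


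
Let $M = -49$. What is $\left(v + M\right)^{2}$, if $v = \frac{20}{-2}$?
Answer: $3481$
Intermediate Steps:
$v = -10$ ($v = 20 \left(- \frac{1}{2}\right) = -10$)
$\left(v + M\right)^{2} = \left(-10 - 49\right)^{2} = \left(-59\right)^{2} = 3481$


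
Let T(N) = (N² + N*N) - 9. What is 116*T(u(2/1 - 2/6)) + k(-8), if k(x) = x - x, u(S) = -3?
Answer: 1044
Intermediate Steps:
T(N) = -9 + 2*N² (T(N) = (N² + N²) - 9 = 2*N² - 9 = -9 + 2*N²)
k(x) = 0
116*T(u(2/1 - 2/6)) + k(-8) = 116*(-9 + 2*(-3)²) + 0 = 116*(-9 + 2*9) + 0 = 116*(-9 + 18) + 0 = 116*9 + 0 = 1044 + 0 = 1044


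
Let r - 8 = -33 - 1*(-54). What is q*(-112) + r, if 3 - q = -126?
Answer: -14419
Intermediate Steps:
r = 29 (r = 8 + (-33 - 1*(-54)) = 8 + (-33 + 54) = 8 + 21 = 29)
q = 129 (q = 3 - 1*(-126) = 3 + 126 = 129)
q*(-112) + r = 129*(-112) + 29 = -14448 + 29 = -14419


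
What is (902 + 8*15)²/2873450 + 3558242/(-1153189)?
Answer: -4509971507712/1656815466025 ≈ -2.7221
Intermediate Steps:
(902 + 8*15)²/2873450 + 3558242/(-1153189) = (902 + 120)²*(1/2873450) + 3558242*(-1/1153189) = 1022²*(1/2873450) - 3558242/1153189 = 1044484*(1/2873450) - 3558242/1153189 = 522242/1436725 - 3558242/1153189 = -4509971507712/1656815466025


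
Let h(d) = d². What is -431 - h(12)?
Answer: -575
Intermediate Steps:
-431 - h(12) = -431 - 1*12² = -431 - 1*144 = -431 - 144 = -575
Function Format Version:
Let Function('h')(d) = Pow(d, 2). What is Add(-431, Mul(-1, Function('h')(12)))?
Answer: -575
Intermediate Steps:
Add(-431, Mul(-1, Function('h')(12))) = Add(-431, Mul(-1, Pow(12, 2))) = Add(-431, Mul(-1, 144)) = Add(-431, -144) = -575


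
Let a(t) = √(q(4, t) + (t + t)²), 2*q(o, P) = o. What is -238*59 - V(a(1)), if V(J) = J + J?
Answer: -14042 - 2*√6 ≈ -14047.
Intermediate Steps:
q(o, P) = o/2
a(t) = √(2 + 4*t²) (a(t) = √((½)*4 + (t + t)²) = √(2 + (2*t)²) = √(2 + 4*t²))
V(J) = 2*J
-238*59 - V(a(1)) = -238*59 - 2*√(2 + 4*1²) = -14042 - 2*√(2 + 4*1) = -14042 - 2*√(2 + 4) = -14042 - 2*√6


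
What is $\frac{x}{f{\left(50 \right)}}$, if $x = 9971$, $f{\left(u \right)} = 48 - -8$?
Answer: $\frac{9971}{56} \approx 178.05$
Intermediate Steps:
$f{\left(u \right)} = 56$ ($f{\left(u \right)} = 48 + 8 = 56$)
$\frac{x}{f{\left(50 \right)}} = \frac{9971}{56}$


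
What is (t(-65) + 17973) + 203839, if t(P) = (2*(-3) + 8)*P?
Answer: 221682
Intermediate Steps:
t(P) = 2*P (t(P) = (-6 + 8)*P = 2*P)
(t(-65) + 17973) + 203839 = (2*(-65) + 17973) + 203839 = (-130 + 17973) + 203839 = 17843 + 203839 = 221682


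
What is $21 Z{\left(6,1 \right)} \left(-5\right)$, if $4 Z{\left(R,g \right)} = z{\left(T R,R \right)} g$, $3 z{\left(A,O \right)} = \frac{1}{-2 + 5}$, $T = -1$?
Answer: $- \frac{35}{12} \approx -2.9167$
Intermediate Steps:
$z{\left(A,O \right)} = \frac{1}{9}$ ($z{\left(A,O \right)} = \frac{1}{3 \left(-2 + 5\right)} = \frac{1}{3 \cdot 3} = \frac{1}{3} \cdot \frac{1}{3} = \frac{1}{9}$)
$Z{\left(R,g \right)} = \frac{g}{36}$ ($Z{\left(R,g \right)} = \frac{\frac{1}{9} g}{4} = \frac{g}{36}$)
$21 Z{\left(6,1 \right)} \left(-5\right) = 21 \cdot \frac{1}{36} \cdot 1 \left(-5\right) = 21 \cdot \frac{1}{36} \left(-5\right) = \frac{7}{12} \left(-5\right) = - \frac{35}{12}$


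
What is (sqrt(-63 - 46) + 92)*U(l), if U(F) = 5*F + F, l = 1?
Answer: 552 + 6*I*sqrt(109) ≈ 552.0 + 62.642*I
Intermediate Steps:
U(F) = 6*F
(sqrt(-63 - 46) + 92)*U(l) = (sqrt(-63 - 46) + 92)*(6*1) = (sqrt(-109) + 92)*6 = (I*sqrt(109) + 92)*6 = (92 + I*sqrt(109))*6 = 552 + 6*I*sqrt(109)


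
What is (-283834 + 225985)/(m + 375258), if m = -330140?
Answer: -57849/45118 ≈ -1.2822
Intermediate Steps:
(-283834 + 225985)/(m + 375258) = (-283834 + 225985)/(-330140 + 375258) = -57849/45118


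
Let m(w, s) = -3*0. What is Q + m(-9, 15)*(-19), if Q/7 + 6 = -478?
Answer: -3388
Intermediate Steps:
m(w, s) = 0
Q = -3388 (Q = -42 + 7*(-478) = -42 - 3346 = -3388)
Q + m(-9, 15)*(-19) = -3388 + 0*(-19) = -3388 + 0 = -3388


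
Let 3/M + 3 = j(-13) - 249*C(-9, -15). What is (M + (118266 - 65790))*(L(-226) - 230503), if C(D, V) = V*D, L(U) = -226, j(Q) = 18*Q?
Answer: -136623681554407/11284 ≈ -1.2108e+10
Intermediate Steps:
C(D, V) = D*V
M = -1/11284 (M = 3/(-3 + (18*(-13) - (-2241)*(-15))) = 3/(-3 + (-234 - 249*135)) = 3/(-3 + (-234 - 33615)) = 3/(-3 - 33849) = 3/(-33852) = 3*(-1/33852) = -1/11284 ≈ -8.8621e-5)
(M + (118266 - 65790))*(L(-226) - 230503) = (-1/11284 + (118266 - 65790))*(-226 - 230503) = (-1/11284 + 52476)*(-230729) = (592139183/11284)*(-230729) = -136623681554407/11284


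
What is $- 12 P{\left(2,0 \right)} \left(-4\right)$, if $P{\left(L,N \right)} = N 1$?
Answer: $0$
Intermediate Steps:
$P{\left(L,N \right)} = N$
$- 12 P{\left(2,0 \right)} \left(-4\right) = \left(-12\right) 0 \left(-4\right) = 0 \left(-4\right) = 0$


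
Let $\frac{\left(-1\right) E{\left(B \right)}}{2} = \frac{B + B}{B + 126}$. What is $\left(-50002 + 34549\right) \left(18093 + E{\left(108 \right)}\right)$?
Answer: $- \frac{3634313805}{13} \approx -2.7956 \cdot 10^{8}$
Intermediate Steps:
$E{\left(B \right)} = - \frac{4 B}{126 + B}$ ($E{\left(B \right)} = - 2 \frac{B + B}{B + 126} = - 2 \frac{2 B}{126 + B} = - \frac{4 B}{126 + B}$)
$\left(-50002 + 34549\right) \left(18093 + E{\left(108 \right)}\right) = \left(-50002 + 34549\right) \left(18093 - \frac{432}{126 + 108}\right) = - 15453 \left(18093 - \frac{432}{234}\right) = - 15453 \left(18093 - 432 \cdot \frac{1}{234}\right) = - 15453 \left(18093 - \frac{24}{13}\right) = \left(-15453\right) \frac{235185}{13} = - \frac{3634313805}{13}$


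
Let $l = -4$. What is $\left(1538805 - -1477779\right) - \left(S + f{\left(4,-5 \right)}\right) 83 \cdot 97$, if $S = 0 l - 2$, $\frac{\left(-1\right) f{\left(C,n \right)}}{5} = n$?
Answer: $2831411$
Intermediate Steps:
$f{\left(C,n \right)} = - 5 n$
$S = -2$ ($S = 0 \left(-4\right) - 2 = 0 - 2 = -2$)
$\left(1538805 - -1477779\right) - \left(S + f{\left(4,-5 \right)}\right) 83 \cdot 97 = \left(1538805 - -1477779\right) - \left(-2 - -25\right) 83 \cdot 97 = \left(1538805 + 1477779\right) - \left(-2 + 25\right) 83 \cdot 97 = 3016584 - 23 \cdot 83 \cdot 97 = 3016584 - 1909 \cdot 97 = 3016584 - 185173 = 2831411$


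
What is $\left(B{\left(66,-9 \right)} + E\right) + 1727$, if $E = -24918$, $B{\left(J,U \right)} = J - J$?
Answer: $-23191$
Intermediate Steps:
$B{\left(J,U \right)} = 0$
$\left(B{\left(66,-9 \right)} + E\right) + 1727 = \left(0 - 24918\right) + 1727 = -24918 + 1727 = -23191$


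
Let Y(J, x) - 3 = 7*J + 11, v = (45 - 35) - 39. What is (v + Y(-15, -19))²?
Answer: 14400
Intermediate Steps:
v = -29 (v = 10 - 39 = -29)
Y(J, x) = 14 + 7*J (Y(J, x) = 3 + (7*J + 11) = 3 + (11 + 7*J) = 14 + 7*J)
(v + Y(-15, -19))² = (-29 + (14 + 7*(-15)))² = (-29 + (14 - 105))² = (-29 - 91)² = (-120)² = 14400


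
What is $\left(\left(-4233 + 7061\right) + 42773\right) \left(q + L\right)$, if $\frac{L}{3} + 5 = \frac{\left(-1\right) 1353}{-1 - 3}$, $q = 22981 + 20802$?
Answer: $\frac{8168552731}{4} \approx 2.0421 \cdot 10^{9}$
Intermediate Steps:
$q = 43783$
$L = \frac{3999}{4}$ ($L = -15 + 3 \frac{\left(-1\right) 1353}{-1 - 3} = -15 + 3 \frac{1}{-4} \left(-1353\right) = -15 + 3 \left(\left(- \frac{1}{4}\right) \left(-1353\right)\right) = -15 + 3 \cdot \frac{1353}{4} = -15 + \frac{4059}{4} = \frac{3999}{4} \approx 999.75$)
$\left(\left(-4233 + 7061\right) + 42773\right) \left(q + L\right) = \left(\left(-4233 + 7061\right) + 42773\right) \left(43783 + \frac{3999}{4}\right) = \left(2828 + 42773\right) \frac{179131}{4} = 45601 \cdot \frac{179131}{4} = \frac{8168552731}{4}$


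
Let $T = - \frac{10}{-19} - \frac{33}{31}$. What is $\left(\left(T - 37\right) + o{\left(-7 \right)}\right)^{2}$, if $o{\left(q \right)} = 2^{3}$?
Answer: $\frac{302690404}{346921} \approx 872.5$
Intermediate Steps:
$o{\left(q \right)} = 8$
$T = - \frac{317}{589}$ ($T = \left(-10\right) \left(- \frac{1}{19}\right) - \frac{33}{31} = \frac{10}{19} - \frac{33}{31} = - \frac{317}{589} \approx -0.5382$)
$\left(\left(T - 37\right) + o{\left(-7 \right)}\right)^{2} = \left(\left(- \frac{317}{589} - 37\right) + 8\right)^{2} = \left(- \frac{22110}{589} + 8\right)^{2} = \left(- \frac{17398}{589}\right)^{2} = \frac{302690404}{346921}$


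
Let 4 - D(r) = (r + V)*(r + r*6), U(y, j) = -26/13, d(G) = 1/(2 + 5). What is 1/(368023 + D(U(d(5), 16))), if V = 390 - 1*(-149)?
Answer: 1/375545 ≈ 2.6628e-6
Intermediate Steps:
d(G) = ⅐ (d(G) = 1/7 = ⅐)
U(y, j) = -2 (U(y, j) = -26*1/13 = -2)
V = 539 (V = 390 + 149 = 539)
D(r) = 4 - 7*r*(539 + r) (D(r) = 4 - (r + 539)*(r + r*6) = 4 - (539 + r)*(r + 6*r) = 4 - (539 + r)*7*r = 4 - 7*r*(539 + r))
1/(368023 + D(U(d(5), 16))) = 1/(368023 + (4 - 3773*(-2) - 7*(-2)²)) = 1/(368023 + (4 + 7546 - 7*4)) = 1/(368023 + (4 + 7546 - 28)) = 1/(368023 + 7522) = 1/375545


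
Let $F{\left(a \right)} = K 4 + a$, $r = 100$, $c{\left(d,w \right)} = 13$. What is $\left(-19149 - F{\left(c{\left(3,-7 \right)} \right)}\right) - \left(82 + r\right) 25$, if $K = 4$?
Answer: $-23728$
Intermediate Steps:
$F{\left(a \right)} = 16 + a$ ($F{\left(a \right)} = 4 \cdot 4 + a = 16 + a$)
$\left(-19149 - F{\left(c{\left(3,-7 \right)} \right)}\right) - \left(82 + r\right) 25 = \left(-19149 - \left(16 + 13\right)\right) - \left(82 + 100\right) 25 = \left(-19149 - 29\right) - 182 \cdot 25 = \left(-19149 - 29\right) - 4550 = -19178 - 4550 = -23728$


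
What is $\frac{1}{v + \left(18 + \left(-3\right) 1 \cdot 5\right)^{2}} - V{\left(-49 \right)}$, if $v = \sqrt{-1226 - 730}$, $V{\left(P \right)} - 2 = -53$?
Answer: $\frac{34632}{679} - \frac{2 i \sqrt{489}}{2037} \approx 51.004 - 0.021712 i$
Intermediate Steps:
$V{\left(P \right)} = -51$ ($V{\left(P \right)} = 2 - 53 = -51$)
$v = 2 i \sqrt{489}$ ($v = \sqrt{-1956} = 2 i \sqrt{489} \approx 44.227 i$)
$\frac{1}{v + \left(18 + \left(-3\right) 1 \cdot 5\right)^{2}} - V{\left(-49 \right)} = \frac{1}{2 i \sqrt{489} + \left(18 + \left(-3\right) 1 \cdot 5\right)^{2}} - -51 = \frac{1}{2 i \sqrt{489} + \left(18 - 15\right)^{2}} + 51 = \frac{1}{2 i \sqrt{489} + 3^{2}} + 51 = \frac{1}{2 i \sqrt{489} + 9} + 51 = \frac{1}{9 + 2 i \sqrt{489}} + 51 = 51 + \frac{1}{9 + 2 i \sqrt{489}}$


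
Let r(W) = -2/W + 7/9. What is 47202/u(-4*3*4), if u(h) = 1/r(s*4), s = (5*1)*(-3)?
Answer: 574291/15 ≈ 38286.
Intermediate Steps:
s = -15 (s = 5*(-3) = -15)
r(W) = 7/9 - 2/W (r(W) = -2/W + 7*(⅑) = -2/W + 7/9 = 7/9 - 2/W)
u(h) = 90/73 (u(h) = 1/(7/9 - 2/((-15*4))) = 1/(7/9 - 2/(-60)) = 1/(7/9 - 2*(-1/60)) = 1/(7/9 + 1/30) = 1/(73/90) = 90/73)
47202/u(-4*3*4) = 47202/(90/73) = 47202*(73/90) = 574291/15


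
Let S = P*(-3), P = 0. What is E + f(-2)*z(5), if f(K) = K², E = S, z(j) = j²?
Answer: 100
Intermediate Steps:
S = 0 (S = 0*(-3) = 0)
E = 0
E + f(-2)*z(5) = 0 + (-2)²*5² = 0 + 4*25 = 0 + 100 = 100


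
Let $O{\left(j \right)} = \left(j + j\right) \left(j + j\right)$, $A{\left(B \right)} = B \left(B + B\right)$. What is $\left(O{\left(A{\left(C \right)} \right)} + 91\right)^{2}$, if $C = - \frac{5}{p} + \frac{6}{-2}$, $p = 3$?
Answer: $\frac{386917588729}{6561} \approx 5.8972 \cdot 10^{7}$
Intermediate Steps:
$C = - \frac{14}{3}$ ($C = - \frac{5}{3} + \frac{6}{-2} = \left(-5\right) \frac{1}{3} + 6 \left(- \frac{1}{2}\right) = - \frac{5}{3} - 3 = - \frac{14}{3} \approx -4.6667$)
$A{\left(B \right)} = 2 B^{2}$ ($A{\left(B \right)} = B 2 B = 2 B^{2}$)
$O{\left(j \right)} = 4 j^{2}$ ($O{\left(j \right)} = 2 j 2 j = 4 j^{2}$)
$\left(O{\left(A{\left(C \right)} \right)} + 91\right)^{2} = \left(4 \left(2 \left(- \frac{14}{3}\right)^{2}\right)^{2} + 91\right)^{2} = \left(4 \left(2 \cdot \frac{196}{9}\right)^{2} + 91\right)^{2} = \left(4 \left(\frac{392}{9}\right)^{2} + 91\right)^{2} = \left(4 \cdot \frac{153664}{81} + 91\right)^{2} = \left(\frac{614656}{81} + 91\right)^{2} = \left(\frac{622027}{81}\right)^{2} = \frac{386917588729}{6561}$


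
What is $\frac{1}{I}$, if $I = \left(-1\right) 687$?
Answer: $- \frac{1}{687} \approx -0.0014556$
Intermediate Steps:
$I = -687$
$\frac{1}{I} = \frac{1}{-687} = - \frac{1}{687}$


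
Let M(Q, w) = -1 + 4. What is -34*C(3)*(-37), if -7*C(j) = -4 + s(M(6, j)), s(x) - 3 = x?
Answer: -2516/7 ≈ -359.43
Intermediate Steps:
M(Q, w) = 3
s(x) = 3 + x
C(j) = -2/7 (C(j) = -(-4 + (3 + 3))/7 = -(-4 + 6)/7 = -1/7*2 = -2/7)
-34*C(3)*(-37) = -34*(-2/7)*(-37) = (68/7)*(-37) = -2516/7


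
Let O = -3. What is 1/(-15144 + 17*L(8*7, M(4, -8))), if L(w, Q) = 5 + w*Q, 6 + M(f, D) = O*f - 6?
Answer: -1/37907 ≈ -2.6380e-5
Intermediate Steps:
M(f, D) = -12 - 3*f (M(f, D) = -6 + (-3*f - 6) = -6 + (-6 - 3*f) = -12 - 3*f)
L(w, Q) = 5 + Q*w
1/(-15144 + 17*L(8*7, M(4, -8))) = 1/(-15144 + 17*(5 + (-12 - 3*4)*(8*7))) = 1/(-15144 + 17*(5 + (-12 - 12)*56)) = 1/(-15144 + 17*(5 - 24*56)) = 1/(-15144 + 17*(5 - 1344)) = 1/(-15144 + 17*(-1339)) = 1/(-15144 - 22763) = 1/(-37907) = -1/37907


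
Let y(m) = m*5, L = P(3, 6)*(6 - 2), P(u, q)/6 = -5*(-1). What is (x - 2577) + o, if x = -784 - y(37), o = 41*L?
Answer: 1374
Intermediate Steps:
P(u, q) = 30 (P(u, q) = 6*(-5*(-1)) = 6*5 = 30)
L = 120 (L = 30*(6 - 2) = 30*4 = 120)
o = 4920 (o = 41*120 = 4920)
y(m) = 5*m
x = -969 (x = -784 - 5*37 = -784 - 1*185 = -784 - 185 = -969)
(x - 2577) + o = (-969 - 2577) + 4920 = -3546 + 4920 = 1374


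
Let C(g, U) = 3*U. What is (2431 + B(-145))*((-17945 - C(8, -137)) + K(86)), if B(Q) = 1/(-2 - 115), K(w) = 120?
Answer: -4952994364/117 ≈ -4.2333e+7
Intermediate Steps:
B(Q) = -1/117 (B(Q) = 1/(-117) = -1/117)
(2431 + B(-145))*((-17945 - C(8, -137)) + K(86)) = (2431 - 1/117)*((-17945 - 3*(-137)) + 120) = 284426*((-17945 - 1*(-411)) + 120)/117 = 284426*((-17945 + 411) + 120)/117 = 284426*(-17534 + 120)/117 = (284426/117)*(-17414) = -4952994364/117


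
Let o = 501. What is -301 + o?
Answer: 200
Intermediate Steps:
-301 + o = -301 + 501 = 200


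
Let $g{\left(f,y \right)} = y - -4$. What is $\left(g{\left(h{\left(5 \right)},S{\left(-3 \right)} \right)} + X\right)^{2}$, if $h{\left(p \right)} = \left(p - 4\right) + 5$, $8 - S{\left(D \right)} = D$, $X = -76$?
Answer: $3721$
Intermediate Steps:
$S{\left(D \right)} = 8 - D$
$h{\left(p \right)} = 1 + p$ ($h{\left(p \right)} = \left(-4 + p\right) + 5 = 1 + p$)
$g{\left(f,y \right)} = 4 + y$ ($g{\left(f,y \right)} = y + 4 = 4 + y$)
$\left(g{\left(h{\left(5 \right)},S{\left(-3 \right)} \right)} + X\right)^{2} = \left(\left(4 + \left(8 - -3\right)\right) - 76\right)^{2} = \left(\left(4 + \left(8 + 3\right)\right) - 76\right)^{2} = \left(\left(4 + 11\right) - 76\right)^{2} = \left(15 - 76\right)^{2} = \left(-61\right)^{2} = 3721$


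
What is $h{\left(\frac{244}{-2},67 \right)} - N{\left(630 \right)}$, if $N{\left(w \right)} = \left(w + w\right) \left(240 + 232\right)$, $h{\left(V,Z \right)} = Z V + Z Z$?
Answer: $-598405$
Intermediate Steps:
$h{\left(V,Z \right)} = Z^{2} + V Z$ ($h{\left(V,Z \right)} = V Z + Z^{2} = Z^{2} + V Z$)
$N{\left(w \right)} = 944 w$ ($N{\left(w \right)} = 2 w 472 = 944 w$)
$h{\left(\frac{244}{-2},67 \right)} - N{\left(630 \right)} = 67 \left(\frac{244}{-2} + 67\right) - 944 \cdot 630 = 67 \left(244 \left(- \frac{1}{2}\right) + 67\right) - 594720 = 67 \left(-122 + 67\right) - 594720 = 67 \left(-55\right) - 594720 = -3685 - 594720 = -598405$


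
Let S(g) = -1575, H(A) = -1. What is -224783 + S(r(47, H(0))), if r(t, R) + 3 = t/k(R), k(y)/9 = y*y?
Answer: -226358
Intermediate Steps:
k(y) = 9*y² (k(y) = 9*(y*y) = 9*y²)
r(t, R) = -3 + t/(9*R²) (r(t, R) = -3 + t/((9*R²)) = -3 + t*(1/(9*R²)) = -3 + t/(9*R²))
-224783 + S(r(47, H(0))) = -224783 - 1575 = -226358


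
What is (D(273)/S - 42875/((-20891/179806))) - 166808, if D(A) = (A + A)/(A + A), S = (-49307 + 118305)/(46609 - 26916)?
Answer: 291475308831819/1441437218 ≈ 2.0221e+5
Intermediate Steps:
S = 68998/19693 ≈ 3.5037
D(A) = 1 (D(A) = (2*A)/((2*A)) = (2*A)*(1/(2*A)) = 1)
(D(273)/S - 42875/((-20891/179806))) - 166808 = (1/(68998/19693) - 42875/((-20891/179806))) - 166808 = (1*(19693/68998) - 42875/((-20891*1/179806))) - 166808 = (19693/68998 - 42875/(-20891/179806)) - 166808 = (19693/68998 - 42875*(-179806/20891)) - 166808 = (19693/68998 + 7709182250/20891) - 166808 = 531918568291963/1441437218 - 166808 = 291475308831819/1441437218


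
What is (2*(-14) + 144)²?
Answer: 13456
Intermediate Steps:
(2*(-14) + 144)² = (-28 + 144)² = 116² = 13456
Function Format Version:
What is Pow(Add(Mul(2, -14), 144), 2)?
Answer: 13456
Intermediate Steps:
Pow(Add(Mul(2, -14), 144), 2) = Pow(Add(-28, 144), 2) = Pow(116, 2) = 13456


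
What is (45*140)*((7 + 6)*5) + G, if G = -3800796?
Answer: -3391296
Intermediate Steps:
(45*140)*((7 + 6)*5) + G = (45*140)*((7 + 6)*5) - 3800796 = 6300*(13*5) - 3800796 = 6300*65 - 3800796 = 409500 - 3800796 = -3391296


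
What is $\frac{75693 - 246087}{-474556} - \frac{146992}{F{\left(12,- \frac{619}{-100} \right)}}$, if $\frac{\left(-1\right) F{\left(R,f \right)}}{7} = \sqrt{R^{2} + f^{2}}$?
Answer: $\frac{85197}{237278} + \frac{14699200 \sqrt{1823161}}{12762127} \approx 1555.5$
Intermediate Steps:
$F{\left(R,f \right)} = - 7 \sqrt{R^{2} + f^{2}}$
$\frac{75693 - 246087}{-474556} - \frac{146992}{F{\left(12,- \frac{619}{-100} \right)}} = \frac{75693 - 246087}{-474556} - \frac{146992}{\left(-7\right) \sqrt{12^{2} + \left(- \frac{619}{-100}\right)^{2}}} = \left(-170394\right) \left(- \frac{1}{474556}\right) - \frac{146992}{\left(-7\right) \sqrt{144 + \left(\left(-619\right) \left(- \frac{1}{100}\right)\right)^{2}}} = \frac{85197}{237278} - \frac{146992}{\left(-7\right) \sqrt{144 + \left(\frac{619}{100}\right)^{2}}} = \frac{85197}{237278} - \frac{146992}{\left(-7\right) \sqrt{144 + \frac{383161}{10000}}} = \frac{85197}{237278} - \frac{146992}{\left(-7\right) \sqrt{\frac{1823161}{10000}}} = \frac{85197}{237278} - \frac{146992}{\left(-7\right) \frac{\sqrt{1823161}}{100}} = \frac{85197}{237278} - \frac{146992}{\left(- \frac{7}{100}\right) \sqrt{1823161}} = \frac{85197}{237278} - 146992 \left(- \frac{100 \sqrt{1823161}}{12762127}\right) = \frac{85197}{237278} + \frac{14699200 \sqrt{1823161}}{12762127}$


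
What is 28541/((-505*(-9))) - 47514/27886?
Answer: 289971598/63370935 ≈ 4.5758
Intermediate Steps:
28541/((-505*(-9))) - 47514/27886 = 28541/4545 - 47514*1/27886 = 28541*(1/4545) - 23757/13943 = 28541/4545 - 23757/13943 = 289971598/63370935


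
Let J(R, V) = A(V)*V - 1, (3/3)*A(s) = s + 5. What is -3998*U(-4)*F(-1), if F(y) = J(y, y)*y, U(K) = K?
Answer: 79960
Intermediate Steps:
A(s) = 5 + s (A(s) = s + 5 = 5 + s)
J(R, V) = -1 + V*(5 + V) (J(R, V) = (5 + V)*V - 1 = V*(5 + V) - 1 = -1 + V*(5 + V))
F(y) = y*(-1 + y*(5 + y)) (F(y) = (-1 + y*(5 + y))*y = y*(-1 + y*(5 + y)))
-3998*U(-4)*F(-1) = -(-15992)*(-(-1 - (5 - 1))) = -(-15992)*(-(-1 - 1*4)) = -(-15992)*(-(-1 - 4)) = -(-15992)*(-1*(-5)) = -(-15992)*5 = -3998*(-20) = 79960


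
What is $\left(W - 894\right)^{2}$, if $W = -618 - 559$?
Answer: $4289041$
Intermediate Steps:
$W = -1177$
$\left(W - 894\right)^{2} = \left(-1177 - 894\right)^{2} = \left(-2071\right)^{2} = 4289041$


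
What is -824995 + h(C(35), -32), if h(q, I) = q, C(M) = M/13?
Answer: -10724900/13 ≈ -8.2499e+5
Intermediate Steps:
C(M) = M/13 (C(M) = M*(1/13) = M/13)
-824995 + h(C(35), -32) = -824995 + (1/13)*35 = -824995 + 35/13 = -10724900/13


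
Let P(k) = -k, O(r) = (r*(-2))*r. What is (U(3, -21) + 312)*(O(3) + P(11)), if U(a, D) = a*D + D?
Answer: -6612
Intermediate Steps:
O(r) = -2*r² (O(r) = (-2*r)*r = -2*r²)
U(a, D) = D + D*a (U(a, D) = D*a + D = D + D*a)
(U(3, -21) + 312)*(O(3) + P(11)) = (-21*(1 + 3) + 312)*(-2*3² - 1*11) = (-21*4 + 312)*(-2*9 - 11) = (-84 + 312)*(-18 - 11) = 228*(-29) = -6612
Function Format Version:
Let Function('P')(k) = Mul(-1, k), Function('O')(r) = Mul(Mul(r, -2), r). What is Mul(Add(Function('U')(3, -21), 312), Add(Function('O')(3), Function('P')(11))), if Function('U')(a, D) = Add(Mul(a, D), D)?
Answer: -6612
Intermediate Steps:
Function('O')(r) = Mul(-2, Pow(r, 2)) (Function('O')(r) = Mul(Mul(-2, r), r) = Mul(-2, Pow(r, 2)))
Function('U')(a, D) = Add(D, Mul(D, a)) (Function('U')(a, D) = Add(Mul(D, a), D) = Add(D, Mul(D, a)))
Mul(Add(Function('U')(3, -21), 312), Add(Function('O')(3), Function('P')(11))) = Mul(Add(Mul(-21, Add(1, 3)), 312), Add(Mul(-2, Pow(3, 2)), Mul(-1, 11))) = Mul(Add(Mul(-21, 4), 312), Add(Mul(-2, 9), -11)) = Mul(Add(-84, 312), Add(-18, -11)) = Mul(228, -29) = -6612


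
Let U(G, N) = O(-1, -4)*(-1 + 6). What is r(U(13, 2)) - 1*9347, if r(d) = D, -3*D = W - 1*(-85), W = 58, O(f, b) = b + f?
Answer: -28184/3 ≈ -9394.7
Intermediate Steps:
U(G, N) = -25 (U(G, N) = (-4 - 1)*(-1 + 6) = -5*5 = -25)
D = -143/3 (D = -(58 - 1*(-85))/3 = -(58 + 85)/3 = -1/3*143 = -143/3 ≈ -47.667)
r(d) = -143/3
r(U(13, 2)) - 1*9347 = -143/3 - 1*9347 = -143/3 - 9347 = -28184/3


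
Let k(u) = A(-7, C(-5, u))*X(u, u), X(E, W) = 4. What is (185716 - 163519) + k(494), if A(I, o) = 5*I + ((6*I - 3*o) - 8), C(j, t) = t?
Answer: 15929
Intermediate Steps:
A(I, o) = -8 - 3*o + 11*I (A(I, o) = 5*I + ((-3*o + 6*I) - 8) = 5*I + (-8 - 3*o + 6*I) = -8 - 3*o + 11*I)
k(u) = -340 - 12*u (k(u) = (-8 - 3*u + 11*(-7))*4 = (-8 - 3*u - 77)*4 = (-85 - 3*u)*4 = -340 - 12*u)
(185716 - 163519) + k(494) = (185716 - 163519) + (-340 - 12*494) = 22197 + (-340 - 5928) = 22197 - 6268 = 15929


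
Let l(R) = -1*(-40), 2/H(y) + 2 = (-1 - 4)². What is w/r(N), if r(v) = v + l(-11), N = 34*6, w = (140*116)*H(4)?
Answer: 8120/1403 ≈ 5.7876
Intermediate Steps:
H(y) = 2/23 (H(y) = 2/(-2 + (-1 - 4)²) = 2/(-2 + (-5)²) = 2/(-2 + 25) = 2/23)
w = 32480/23 (w = (140*116)*(2/23) = 16240*(2/23) = 32480/23 ≈ 1412.2)
l(R) = 40
N = 204
r(v) = 40 + v (r(v) = v + 40 = 40 + v)
w/r(N) = 32480/(23*(40 + 204)) = (32480/23)/244 = (32480/23)*(1/244) = 8120/1403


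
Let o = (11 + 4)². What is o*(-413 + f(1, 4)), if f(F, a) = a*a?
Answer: -89325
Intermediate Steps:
o = 225 (o = 15² = 225)
f(F, a) = a²
o*(-413 + f(1, 4)) = 225*(-413 + 4²) = 225*(-413 + 16) = 225*(-397) = -89325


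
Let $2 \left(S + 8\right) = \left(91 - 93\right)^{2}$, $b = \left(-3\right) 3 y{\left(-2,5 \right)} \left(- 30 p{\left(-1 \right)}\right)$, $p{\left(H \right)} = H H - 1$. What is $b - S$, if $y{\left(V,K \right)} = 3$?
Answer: $6$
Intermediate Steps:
$p{\left(H \right)} = -1 + H^{2}$ ($p{\left(H \right)} = H^{2} - 1 = -1 + H^{2}$)
$b = 0$ ($b = \left(-3\right) 3 \cdot 3 \left(- 30 \left(-1 + \left(-1\right)^{2}\right)\right) = \left(-9\right) 3 \left(- 30 \left(-1 + 1\right)\right) = - 27 \left(\left(-30\right) 0\right) = \left(-27\right) 0 = 0$)
$S = -6$ ($S = -8 + \frac{\left(91 - 93\right)^{2}}{2} = -8 + \frac{\left(-2\right)^{2}}{2} = -8 + \frac{1}{2} \cdot 4 = -8 + 2 = -6$)
$b - S = 0 - -6 = 0 + 6 = 6$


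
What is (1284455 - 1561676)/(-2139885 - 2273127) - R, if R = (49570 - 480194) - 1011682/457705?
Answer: 289934591778766343/673285885820 ≈ 4.3063e+5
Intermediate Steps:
R = -197099769602/457705 (R = -430624 - 1011682*1/457705 = -430624 - 1011682/457705 = -197099769602/457705 ≈ -4.3063e+5)
(1284455 - 1561676)/(-2139885 - 2273127) - R = (1284455 - 1561676)/(-2139885 - 2273127) - 1*(-197099769602/457705) = -277221/(-4413012) + 197099769602/457705 = -277221*(-1/4413012) + 197099769602/457705 = 92407/1471004 + 197099769602/457705 = 289934591778766343/673285885820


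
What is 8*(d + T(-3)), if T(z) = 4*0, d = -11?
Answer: -88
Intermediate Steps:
T(z) = 0
8*(d + T(-3)) = 8*(-11 + 0) = 8*(-11) = -88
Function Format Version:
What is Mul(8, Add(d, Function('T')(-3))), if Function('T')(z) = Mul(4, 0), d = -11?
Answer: -88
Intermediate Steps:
Function('T')(z) = 0
Mul(8, Add(d, Function('T')(-3))) = Mul(8, Add(-11, 0)) = Mul(8, -11) = -88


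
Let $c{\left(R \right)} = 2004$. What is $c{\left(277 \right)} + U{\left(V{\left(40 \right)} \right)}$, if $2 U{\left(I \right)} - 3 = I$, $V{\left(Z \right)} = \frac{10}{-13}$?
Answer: $\frac{52133}{26} \approx 2005.1$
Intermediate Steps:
$V{\left(Z \right)} = - \frac{10}{13}$ ($V{\left(Z \right)} = 10 \left(- \frac{1}{13}\right) = - \frac{10}{13}$)
$U{\left(I \right)} = \frac{3}{2} + \frac{I}{2}$
$c{\left(277 \right)} + U{\left(V{\left(40 \right)} \right)} = 2004 + \left(\frac{3}{2} + \frac{1}{2} \left(- \frac{10}{13}\right)\right) = 2004 + \left(\frac{3}{2} - \frac{5}{13}\right) = 2004 + \frac{29}{26} = \frac{52133}{26}$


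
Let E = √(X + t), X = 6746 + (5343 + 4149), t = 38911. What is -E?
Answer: -√55149 ≈ -234.84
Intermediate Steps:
X = 16238 (X = 6746 + 9492 = 16238)
E = √55149 (E = √(16238 + 38911) = √55149 ≈ 234.84)
-E = -√55149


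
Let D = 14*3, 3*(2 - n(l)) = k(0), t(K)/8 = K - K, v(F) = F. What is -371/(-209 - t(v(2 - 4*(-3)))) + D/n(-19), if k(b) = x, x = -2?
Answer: 14651/836 ≈ 17.525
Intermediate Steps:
t(K) = 0 (t(K) = 8*(K - K) = 8*0 = 0)
k(b) = -2
n(l) = 8/3 (n(l) = 2 - 1/3*(-2) = 2 + 2/3 = 8/3)
D = 42
-371/(-209 - t(v(2 - 4*(-3)))) + D/n(-19) = -371/(-209 - 1*0) + 42/(8/3) = -371/(-209 + 0) + 42*(3/8) = -371/(-209) + 63/4 = -371*(-1/209) + 63/4 = 371/209 + 63/4 = 14651/836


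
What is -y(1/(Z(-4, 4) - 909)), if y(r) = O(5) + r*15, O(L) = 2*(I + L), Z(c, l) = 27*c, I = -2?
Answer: -2029/339 ≈ -5.9853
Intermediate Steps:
O(L) = -4 + 2*L (O(L) = 2*(-2 + L) = -4 + 2*L)
y(r) = 6 + 15*r (y(r) = (-4 + 2*5) + r*15 = (-4 + 10) + 15*r = 6 + 15*r)
-y(1/(Z(-4, 4) - 909)) = -(6 + 15/(27*(-4) - 909)) = -(6 + 15/(-108 - 909)) = -(6 + 15/(-1017)) = -(6 + 15*(-1/1017)) = -(6 - 5/339) = -1*2029/339 = -2029/339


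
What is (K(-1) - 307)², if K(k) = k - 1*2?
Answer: 96100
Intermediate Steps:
K(k) = -2 + k (K(k) = k - 2 = -2 + k)
(K(-1) - 307)² = ((-2 - 1) - 307)² = (-3 - 307)² = (-310)² = 96100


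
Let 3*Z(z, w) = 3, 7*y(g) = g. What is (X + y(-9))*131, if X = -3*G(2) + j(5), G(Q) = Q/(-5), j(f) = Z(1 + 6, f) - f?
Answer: -18733/35 ≈ -535.23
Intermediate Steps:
y(g) = g/7
Z(z, w) = 1 (Z(z, w) = (⅓)*3 = 1)
j(f) = 1 - f
G(Q) = -Q/5 (G(Q) = Q*(-⅕) = -Q/5)
X = -14/5 (X = -(-3)*2/5 + (1 - 1*5) = -3*(-⅖) + (1 - 5) = 6/5 - 4 = -14/5 ≈ -2.8000)
(X + y(-9))*131 = (-14/5 + (⅐)*(-9))*131 = (-14/5 - 9/7)*131 = -143/35*131 = -18733/35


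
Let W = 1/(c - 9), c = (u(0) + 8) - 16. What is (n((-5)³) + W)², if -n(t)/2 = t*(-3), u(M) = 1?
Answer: 144024001/256 ≈ 5.6259e+5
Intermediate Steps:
n(t) = 6*t (n(t) = -2*t*(-3) = -(-6)*t = 6*t)
c = -7 (c = (1 + 8) - 16 = 9 - 16 = -7)
W = -1/16 (W = 1/(-7 - 9) = 1/(-16) = -1/16 ≈ -0.062500)
(n((-5)³) + W)² = (6*(-5)³ - 1/16)² = (6*(-125) - 1/16)² = (-750 - 1/16)² = (-12001/16)² = 144024001/256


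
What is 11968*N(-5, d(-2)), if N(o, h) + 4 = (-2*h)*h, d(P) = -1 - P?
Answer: -71808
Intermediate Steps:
N(o, h) = -4 - 2*h² (N(o, h) = -4 + (-2*h)*h = -4 - 2*h²)
11968*N(-5, d(-2)) = 11968*(-4 - 2*(-1 - 1*(-2))²) = 11968*(-4 - 2*(-1 + 2)²) = 11968*(-4 - 2*1²) = 11968*(-4 - 2*1) = 11968*(-4 - 2) = 11968*(-6) = -71808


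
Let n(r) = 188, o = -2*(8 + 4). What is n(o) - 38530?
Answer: -38342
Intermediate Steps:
o = -24 (o = -2*12 = -24)
n(o) - 38530 = 188 - 38530 = -38342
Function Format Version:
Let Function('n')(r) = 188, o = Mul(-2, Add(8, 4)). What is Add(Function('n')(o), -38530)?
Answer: -38342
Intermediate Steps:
o = -24 (o = Mul(-2, 12) = -24)
Add(Function('n')(o), -38530) = Add(188, -38530) = -38342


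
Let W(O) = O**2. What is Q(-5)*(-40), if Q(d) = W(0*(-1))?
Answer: 0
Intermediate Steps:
Q(d) = 0 (Q(d) = (0*(-1))**2 = 0**2 = 0)
Q(-5)*(-40) = 0*(-40) = 0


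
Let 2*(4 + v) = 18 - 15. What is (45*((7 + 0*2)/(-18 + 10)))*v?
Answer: 1575/16 ≈ 98.438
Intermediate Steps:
v = -5/2 (v = -4 + (18 - 15)/2 = -4 + (1/2)*3 = -4 + 3/2 = -5/2 ≈ -2.5000)
(45*((7 + 0*2)/(-18 + 10)))*v = (45*((7 + 0*2)/(-18 + 10)))*(-5/2) = (45*((7 + 0)/(-8)))*(-5/2) = (45*(7*(-1/8)))*(-5/2) = (45*(-7/8))*(-5/2) = -315/8*(-5/2) = 1575/16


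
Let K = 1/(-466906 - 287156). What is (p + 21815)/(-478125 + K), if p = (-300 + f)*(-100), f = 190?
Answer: -24744544530/360535893751 ≈ -0.068633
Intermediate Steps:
p = 11000 (p = (-300 + 190)*(-100) = -110*(-100) = 11000)
K = -1/754062 (K = 1/(-754062) = -1/754062 ≈ -1.3262e-6)
(p + 21815)/(-478125 + K) = (11000 + 21815)/(-478125 - 1/754062) = 32815/(-360535893751/754062) = 32815*(-754062/360535893751) = -24744544530/360535893751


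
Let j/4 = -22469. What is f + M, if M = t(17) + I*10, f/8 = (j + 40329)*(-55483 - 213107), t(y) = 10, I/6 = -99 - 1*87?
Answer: 106462618690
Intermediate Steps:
j = -89876 (j = 4*(-22469) = -89876)
I = -1116 (I = 6*(-99 - 1*87) = 6*(-99 - 87) = 6*(-186) = -1116)
f = 106462629840 (f = 8*((-89876 + 40329)*(-55483 - 213107)) = 8*(-49547*(-268590)) = 8*13307828730 = 106462629840)
M = -11150 (M = 10 - 1116*10 = 10 - 11160 = -11150)
f + M = 106462629840 - 11150 = 106462618690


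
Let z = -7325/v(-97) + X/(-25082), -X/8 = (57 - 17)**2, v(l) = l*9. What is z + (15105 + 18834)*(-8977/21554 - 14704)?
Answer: -117766324089718601261/235979507322 ≈ -4.9905e+8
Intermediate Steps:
v(l) = 9*l
X = -12800 (X = -8*(57 - 17)**2 = -8*40**2 = -8*1600 = -12800)
z = 97450025/10948293 (z = -7325/(9*(-97)) - 12800/(-25082) = -7325/(-873) - 12800*(-1/25082) = -7325*(-1/873) + 6400/12541 = 7325/873 + 6400/12541 = 97450025/10948293 ≈ 8.9009)
z + (15105 + 18834)*(-8977/21554 - 14704) = 97450025/10948293 + (15105 + 18834)*(-8977/21554 - 14704) = 97450025/10948293 + 33939*(-8977*1/21554 - 14704) = 97450025/10948293 + 33939*(-8977/21554 - 14704) = 97450025/10948293 + 33939*(-316938993/21554) = 97450025/10948293 - 10756592483427/21554 = -117766324089718601261/235979507322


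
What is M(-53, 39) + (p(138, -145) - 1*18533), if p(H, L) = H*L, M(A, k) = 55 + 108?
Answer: -38380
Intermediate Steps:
M(A, k) = 163
M(-53, 39) + (p(138, -145) - 1*18533) = 163 + (138*(-145) - 1*18533) = 163 + (-20010 - 18533) = 163 - 38543 = -38380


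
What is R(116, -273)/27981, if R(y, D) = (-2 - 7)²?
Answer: 9/3109 ≈ 0.0028948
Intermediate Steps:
R(y, D) = 81 (R(y, D) = (-9)² = 81)
R(116, -273)/27981 = 81/27981 = 81*(1/27981) = 9/3109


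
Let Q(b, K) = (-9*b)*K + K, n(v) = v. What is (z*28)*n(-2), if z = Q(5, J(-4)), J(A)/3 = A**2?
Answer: 118272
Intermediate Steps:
J(A) = 3*A**2
Q(b, K) = K - 9*K*b (Q(b, K) = -9*K*b + K = K - 9*K*b)
z = -2112 (z = (3*(-4)**2)*(1 - 9*5) = (3*16)*(1 - 45) = 48*(-44) = -2112)
(z*28)*n(-2) = -2112*28*(-2) = -59136*(-2) = 118272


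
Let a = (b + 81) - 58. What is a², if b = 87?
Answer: 12100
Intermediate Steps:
a = 110 (a = (87 + 81) - 58 = 168 - 58 = 110)
a² = 110² = 12100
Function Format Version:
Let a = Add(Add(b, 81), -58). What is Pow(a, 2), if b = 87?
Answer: 12100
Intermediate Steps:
a = 110 (a = Add(Add(87, 81), -58) = Add(168, -58) = 110)
Pow(a, 2) = Pow(110, 2) = 12100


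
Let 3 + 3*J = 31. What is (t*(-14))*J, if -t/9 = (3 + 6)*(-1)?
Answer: -10584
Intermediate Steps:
J = 28/3 (J = -1 + (⅓)*31 = -1 + 31/3 = 28/3 ≈ 9.3333)
t = 81 (t = -9*(3 + 6)*(-1) = -81*(-1) = -9*(-9) = 81)
(t*(-14))*J = (81*(-14))*(28/3) = -1134*28/3 = -10584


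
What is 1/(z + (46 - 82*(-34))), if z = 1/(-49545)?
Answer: 49545/140410529 ≈ 0.00035286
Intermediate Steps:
z = -1/49545 ≈ -2.0184e-5
1/(z + (46 - 82*(-34))) = 1/(-1/49545 + (46 - 82*(-34))) = 1/(-1/49545 + (46 + 2788)) = 1/(-1/49545 + 2834) = 1/(140410529/49545) = 49545/140410529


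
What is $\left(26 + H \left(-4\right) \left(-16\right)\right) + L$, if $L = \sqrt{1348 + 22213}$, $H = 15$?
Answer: $986 + \sqrt{23561} \approx 1139.5$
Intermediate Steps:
$L = \sqrt{23561} \approx 153.5$
$\left(26 + H \left(-4\right) \left(-16\right)\right) + L = \left(26 + 15 \left(-4\right) \left(-16\right)\right) + \sqrt{23561} = \left(26 - -960\right) + \sqrt{23561} = \left(26 + 960\right) + \sqrt{23561} = 986 + \sqrt{23561}$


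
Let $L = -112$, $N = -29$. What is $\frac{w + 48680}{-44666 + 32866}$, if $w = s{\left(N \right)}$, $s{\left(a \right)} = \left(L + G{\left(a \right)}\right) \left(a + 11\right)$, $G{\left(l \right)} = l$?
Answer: $- \frac{25609}{5900} \approx -4.3405$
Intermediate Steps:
$s{\left(a \right)} = \left(-112 + a\right) \left(11 + a\right)$ ($s{\left(a \right)} = \left(-112 + a\right) \left(a + 11\right) = \left(-112 + a\right) \left(11 + a\right)$)
$w = 2538$ ($w = -1232 + \left(-29\right)^{2} - -2929 = -1232 + 841 + 2929 = 2538$)
$\frac{w + 48680}{-44666 + 32866} = \frac{2538 + 48680}{-44666 + 32866} = \frac{51218}{-11800} = 51218 \left(- \frac{1}{11800}\right) = - \frac{25609}{5900}$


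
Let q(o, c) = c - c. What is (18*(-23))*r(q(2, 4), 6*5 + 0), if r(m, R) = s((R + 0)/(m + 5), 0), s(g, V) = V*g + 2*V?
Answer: 0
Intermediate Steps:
q(o, c) = 0
s(g, V) = 2*V + V*g
r(m, R) = 0 (r(m, R) = 0*(2 + (R + 0)/(m + 5)) = 0*(2 + R/(5 + m)) = 0)
(18*(-23))*r(q(2, 4), 6*5 + 0) = (18*(-23))*0 = -414*0 = 0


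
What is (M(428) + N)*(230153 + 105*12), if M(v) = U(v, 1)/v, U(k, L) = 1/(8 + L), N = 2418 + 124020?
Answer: 112707197067101/3852 ≈ 2.9259e+10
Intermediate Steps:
N = 126438
M(v) = 1/(9*v) (M(v) = 1/((8 + 1)*v) = 1/(9*v))
(M(428) + N)*(230153 + 105*12) = ((⅑)/428 + 126438)*(230153 + 105*12) = ((⅑)*(1/428) + 126438)*(230153 + 1260) = (1/3852 + 126438)*231413 = (487039177/3852)*231413 = 112707197067101/3852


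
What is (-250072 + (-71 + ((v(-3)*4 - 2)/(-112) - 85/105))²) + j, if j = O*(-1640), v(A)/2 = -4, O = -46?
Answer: -4784501399/28224 ≈ -1.6952e+5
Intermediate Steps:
v(A) = -8 (v(A) = 2*(-4) = -8)
j = 75440 (j = -46*(-1640) = 75440)
(-250072 + (-71 + ((v(-3)*4 - 2)/(-112) - 85/105))²) + j = (-250072 + (-71 + ((-8*4 - 2)/(-112) - 85/105))²) + 75440 = (-250072 + (-71 + ((-32 - 2)*(-1/112) - 85*1/105))²) + 75440 = (-250072 + (-71 + (-34*(-1/112) - 17/21))²) + 75440 = (-250072 + (-71 + (17/56 - 17/21))²) + 75440 = (-250072 + (-71 - 85/168)²) + 75440 = (-250072 + (-12013/168)²) + 75440 = (-250072 + 144312169/28224) + 75440 = -6913719959/28224 + 75440 = -4784501399/28224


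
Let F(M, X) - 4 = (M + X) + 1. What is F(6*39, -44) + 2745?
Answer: 2940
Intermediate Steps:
F(M, X) = 5 + M + X (F(M, X) = 4 + ((M + X) + 1) = 4 + (1 + M + X) = 5 + M + X)
F(6*39, -44) + 2745 = (5 + 6*39 - 44) + 2745 = (5 + 234 - 44) + 2745 = 195 + 2745 = 2940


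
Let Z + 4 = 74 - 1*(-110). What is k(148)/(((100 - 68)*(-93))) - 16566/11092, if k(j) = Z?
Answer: -1068687/687704 ≈ -1.5540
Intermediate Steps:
Z = 180 (Z = -4 + (74 - 1*(-110)) = -4 + (74 + 110) = -4 + 184 = 180)
k(j) = 180
k(148)/(((100 - 68)*(-93))) - 16566/11092 = 180/(((100 - 68)*(-93))) - 16566/11092 = 180/((32*(-93))) - 16566*1/11092 = 180/(-2976) - 8283/5546 = 180*(-1/2976) - 8283/5546 = -15/248 - 8283/5546 = -1068687/687704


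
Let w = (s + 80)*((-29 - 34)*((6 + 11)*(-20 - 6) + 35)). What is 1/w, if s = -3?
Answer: 1/1974357 ≈ 5.0649e-7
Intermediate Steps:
w = 1974357 (w = (-3 + 80)*((-29 - 34)*((6 + 11)*(-20 - 6) + 35)) = 77*(-63*(17*(-26) + 35)) = 77*(-63*(-442 + 35)) = 77*(-63*(-407)) = 77*25641 = 1974357)
1/w = 1/1974357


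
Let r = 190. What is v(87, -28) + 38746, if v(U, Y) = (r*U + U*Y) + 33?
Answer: 52873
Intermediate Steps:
v(U, Y) = 33 + 190*U + U*Y (v(U, Y) = (190*U + U*Y) + 33 = 33 + 190*U + U*Y)
v(87, -28) + 38746 = (33 + 190*87 + 87*(-28)) + 38746 = (33 + 16530 - 2436) + 38746 = 14127 + 38746 = 52873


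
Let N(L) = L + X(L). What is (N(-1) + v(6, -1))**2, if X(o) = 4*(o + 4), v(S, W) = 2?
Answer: 169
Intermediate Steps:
X(o) = 16 + 4*o (X(o) = 4*(4 + o) = 16 + 4*o)
N(L) = 16 + 5*L (N(L) = L + (16 + 4*L) = 16 + 5*L)
(N(-1) + v(6, -1))**2 = ((16 + 5*(-1)) + 2)**2 = ((16 - 5) + 2)**2 = (11 + 2)**2 = 13**2 = 169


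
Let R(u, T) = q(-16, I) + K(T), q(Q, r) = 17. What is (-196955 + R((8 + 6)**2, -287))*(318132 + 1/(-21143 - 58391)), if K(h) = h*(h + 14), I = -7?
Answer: -428646441960267/11362 ≈ -3.7726e+10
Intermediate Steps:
K(h) = h*(14 + h)
R(u, T) = 17 + T*(14 + T)
(-196955 + R((8 + 6)**2, -287))*(318132 + 1/(-21143 - 58391)) = (-196955 + (17 - 287*(14 - 287)))*(318132 + 1/(-21143 - 58391)) = (-196955 + (17 - 287*(-273)))*(318132 + 1/(-79534)) = (-196955 + (17 + 78351))*(318132 - 1/79534) = (-196955 + 78368)*(25302310487/79534) = -118587*25302310487/79534 = -428646441960267/11362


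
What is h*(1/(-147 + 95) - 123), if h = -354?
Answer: 1132269/26 ≈ 43549.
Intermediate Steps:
h*(1/(-147 + 95) - 123) = -354*(1/(-147 + 95) - 123) = -354*(1/(-52) - 123) = -354*(-1/52 - 123) = -354*(-6397/52) = 1132269/26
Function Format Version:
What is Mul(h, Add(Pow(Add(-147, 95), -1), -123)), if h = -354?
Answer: Rational(1132269, 26) ≈ 43549.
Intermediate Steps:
Mul(h, Add(Pow(Add(-147, 95), -1), -123)) = Mul(-354, Add(Pow(Add(-147, 95), -1), -123)) = Mul(-354, Add(Pow(-52, -1), -123)) = Mul(-354, Add(Rational(-1, 52), -123)) = Mul(-354, Rational(-6397, 52)) = Rational(1132269, 26)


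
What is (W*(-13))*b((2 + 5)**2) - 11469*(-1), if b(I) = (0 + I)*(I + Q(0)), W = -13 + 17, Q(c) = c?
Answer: -113383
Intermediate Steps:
W = 4
b(I) = I**2 (b(I) = (0 + I)*(I + 0) = I*I = I**2)
(W*(-13))*b((2 + 5)**2) - 11469*(-1) = (4*(-13))*((2 + 5)**2)**2 - 11469*(-1) = -52*(7**2)**2 - 1*(-11469) = -52*49**2 + 11469 = -52*2401 + 11469 = -124852 + 11469 = -113383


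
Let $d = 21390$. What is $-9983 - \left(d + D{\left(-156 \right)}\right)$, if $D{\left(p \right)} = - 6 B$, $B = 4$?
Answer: $-31349$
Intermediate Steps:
$D{\left(p \right)} = -24$ ($D{\left(p \right)} = \left(-6\right) 4 = -24$)
$-9983 - \left(d + D{\left(-156 \right)}\right) = -9983 - \left(21390 - 24\right) = -9983 - 21366 = -31349$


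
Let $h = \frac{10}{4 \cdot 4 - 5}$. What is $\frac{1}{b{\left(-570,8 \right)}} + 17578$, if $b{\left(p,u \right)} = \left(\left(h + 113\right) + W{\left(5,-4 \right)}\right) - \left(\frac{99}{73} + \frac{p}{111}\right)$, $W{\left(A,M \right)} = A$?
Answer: $\frac{64075091641}{3645185} \approx 17578.0$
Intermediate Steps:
$h = \frac{10}{11}$ ($h = \frac{10}{16 - 5} = \frac{10}{11} \approx 0.90909$)
$b{\left(p,u \right)} = \frac{94395}{803} - \frac{p}{111}$ ($b{\left(p,u \right)} = \left(\left(\frac{10}{11} + 113\right) + 5\right) - \left(\frac{99}{73} + \frac{p}{111}\right) = \left(\frac{1253}{11} + 5\right) - \left(99 \cdot \frac{1}{73} + p \frac{1}{111}\right) = \frac{1308}{11} - \left(\frac{99}{73} + \frac{p}{111}\right) = \frac{94395}{803} - \frac{p}{111}$)
$\frac{1}{b{\left(-570,8 \right)}} + 17578 = \frac{1}{\frac{94395}{803} - - \frac{190}{37}} + 17578 = \frac{1}{\frac{94395}{803} + \frac{190}{37}} + 17578 = \frac{1}{\frac{3645185}{29711}} + 17578 = \frac{29711}{3645185} + 17578 = \frac{64075091641}{3645185}$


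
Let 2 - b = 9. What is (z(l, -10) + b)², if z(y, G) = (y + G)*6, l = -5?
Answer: 9409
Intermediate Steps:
z(y, G) = 6*G + 6*y (z(y, G) = (G + y)*6 = 6*G + 6*y)
b = -7 (b = 2 - 1*9 = 2 - 9 = -7)
(z(l, -10) + b)² = ((6*(-10) + 6*(-5)) - 7)² = ((-60 - 30) - 7)² = (-90 - 7)² = (-97)² = 9409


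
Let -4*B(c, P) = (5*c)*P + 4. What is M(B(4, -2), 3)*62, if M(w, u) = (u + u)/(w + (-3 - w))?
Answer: -124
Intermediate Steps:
B(c, P) = -1 - 5*P*c/4 (B(c, P) = -((5*c)*P + 4)/4 = -(5*P*c + 4)/4 = -(4 + 5*P*c)/4 = -1 - 5*P*c/4)
M(w, u) = -2*u/3 (M(w, u) = (2*u)/(-3) = (2*u)*(-⅓) = -2*u/3)
M(B(4, -2), 3)*62 = -⅔*3*62 = -2*62 = -124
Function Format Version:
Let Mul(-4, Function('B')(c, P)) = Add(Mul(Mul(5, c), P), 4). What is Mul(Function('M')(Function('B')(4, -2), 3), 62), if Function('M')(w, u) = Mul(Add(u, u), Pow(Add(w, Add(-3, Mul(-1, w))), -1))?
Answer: -124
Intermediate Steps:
Function('B')(c, P) = Add(-1, Mul(Rational(-5, 4), P, c)) (Function('B')(c, P) = Mul(Rational(-1, 4), Add(Mul(Mul(5, c), P), 4)) = Mul(Rational(-1, 4), Add(Mul(5, P, c), 4)) = Mul(Rational(-1, 4), Add(4, Mul(5, P, c))) = Add(-1, Mul(Rational(-5, 4), P, c)))
Function('M')(w, u) = Mul(Rational(-2, 3), u) (Function('M')(w, u) = Mul(Mul(2, u), Pow(-3, -1)) = Mul(Mul(2, u), Rational(-1, 3)) = Mul(Rational(-2, 3), u))
Mul(Function('M')(Function('B')(4, -2), 3), 62) = Mul(Mul(Rational(-2, 3), 3), 62) = Mul(-2, 62) = -124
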